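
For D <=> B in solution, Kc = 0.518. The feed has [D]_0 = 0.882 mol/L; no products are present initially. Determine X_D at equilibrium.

X = 0.341

Let X = conversion of D; extent ξ = 0.882·X mol/L.
Concentrations: [D] = 0.882 − 0.882X; [B] = 0.882X.
Kc = [B] / ([D]).
Equating to 0.518: the physical root is X = 0.341.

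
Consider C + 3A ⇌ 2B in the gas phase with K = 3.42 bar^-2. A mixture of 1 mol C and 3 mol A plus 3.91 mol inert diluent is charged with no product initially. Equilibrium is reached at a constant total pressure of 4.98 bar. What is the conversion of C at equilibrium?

Let X = conversion of C (basis 1 mol C); extent of reaction ξ = X.
Species balance: n_C = 1 − X; n_A = 3 − 3X; n_B = 2X; n_I = 3.91 (inert).
Summing: n_T = 7.91 − 2X.
Mole fractions y_i = n_i/n_T; K = p_B^2 / (p_C p_A^3) with p_i = y_i·P.
Equating to 3.42 bar^-2 and solving on 0 < X < 1: X = 0.592.

X = 0.592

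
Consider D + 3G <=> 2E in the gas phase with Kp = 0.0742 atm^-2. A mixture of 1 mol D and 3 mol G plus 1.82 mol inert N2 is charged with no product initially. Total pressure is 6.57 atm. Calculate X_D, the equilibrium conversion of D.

Basis: 1 mol D initially; let X = conversion of D. Extent ξ = X.
Species balance: n_D = 1 − X; n_G = 3 − 3X; n_E = 2X; n_I = 1.82 (inert).
Total moles n_T = 5.82 − 2X.
y_i = n_i/n_T, p_i = y_i·P. Kp = p_E^2 / (p_D p_G^3).
Equating to 0.0742 atm^-2 and solving on 0 < X < 1: X = 0.367.

X = 0.367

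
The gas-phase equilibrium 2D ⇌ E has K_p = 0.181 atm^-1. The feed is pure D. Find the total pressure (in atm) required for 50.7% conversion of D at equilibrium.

P = 4.3 atm

Take 1 mol D as basis and let X be its fractional conversion, so ξ = 0.5X.
Species balance: n_D = 1 − X; n_E = 0.5X.
n_T = Σnᵢ = 1 − 0.5X.
K_p = p_E / (p_D^2) with p_i = (n_i/n_T)·P.
At X = 0.507: the mole-fraction product g(X) = Π y_i^ν_i = 0.7786. Since K_p = g(X)·P^{-1}, P = (g/K_p)^(1/1) = (0.7786/0.181)^(1/1) = 4.3 atm.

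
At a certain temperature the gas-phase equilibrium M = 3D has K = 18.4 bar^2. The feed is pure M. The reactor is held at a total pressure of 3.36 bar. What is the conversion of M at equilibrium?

X = 0.494

Basis: 1 mol M initially; let X = conversion of M. Extent ξ = X.
Mole table: n_M = 1 − X; n_D = 3X.
Summing: n_T = 1 + 2X.
Mole fractions y_i = n_i/n_T; K = p_D^3 / (p_M) with p_i = y_i·P.
Substituting and setting equal to 18.4 bar^2 gives a polynomial in X; the root in (0,1) is X = 0.494.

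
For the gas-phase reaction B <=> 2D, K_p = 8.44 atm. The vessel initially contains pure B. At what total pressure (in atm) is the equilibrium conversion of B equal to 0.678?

Basis: 1 mol B initially; let X = conversion of B. Extent ξ = X.
Mole table: n_B = 1 − X; n_D = 2X.
Summing: n_T = 1 + X.
K_p = p_D^2 / (p_B) with p_i = (n_i/n_T)·P.
At X = 0.678: the mole-fraction product g(X) = Π y_i^ν_i = 3.403. Since K_p = g(X)·P^{1}, P = (K_p/g)^(1/1) = (8.44/3.403)^(1/1) = 2.48 atm.

P = 2.48 atm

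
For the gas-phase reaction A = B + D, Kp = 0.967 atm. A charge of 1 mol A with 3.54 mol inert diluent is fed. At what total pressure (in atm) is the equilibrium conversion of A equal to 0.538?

Basis: 1 mol A initially; let X = conversion of A. Extent ξ = X.
Moles: n_A = 1 − X; n_B = X; n_D = X; n_I = 3.54 (inert).
n_T = Σnᵢ = 4.54 + X.
Kp = p_B p_D / (p_A) with p_i = (n_i/n_T)·P.
At X = 0.538: the mole-fraction product g(X) = Π y_i^ν_i = 0.1234. Since Kp = g(X)·P^{1}, P = (Kp/g)^(1/1) = (0.967/0.1234)^(1/1) = 7.84 atm.

P = 7.84 atm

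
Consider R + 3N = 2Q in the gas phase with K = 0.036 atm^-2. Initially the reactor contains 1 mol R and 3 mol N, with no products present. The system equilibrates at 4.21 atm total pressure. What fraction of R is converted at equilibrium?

X = 0.299

Take 1 mol R as basis and let X be its fractional conversion, so ξ = X.
Species balance: n_R = 1 − X; n_N = 3 − 3X; n_Q = 2X.
Summing: n_T = 4 − 2X.
With p_i = (n_i/n_T)P, K = p_Q^2 / (p_R p_N^3).
This yields a degree-4 equation in X; solving on (0,1), X = 0.299.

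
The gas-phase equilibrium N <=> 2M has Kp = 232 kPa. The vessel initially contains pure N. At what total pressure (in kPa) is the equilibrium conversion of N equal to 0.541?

P = 140 kPa

Take 1 mol N as basis and let X be its fractional conversion, so ξ = X.
Mole table: n_N = 1 − X; n_M = 2X.
Summing: n_T = 1 + X.
Kp = p_M^2 / (p_N) with p_i = (n_i/n_T)·P.
At X = 0.541: the mole-fraction product g(X) = Π y_i^ν_i = 1.655. Since Kp = g(X)·P^{1}, P = (Kp/g)^(1/1) = (232/1.655)^(1/1) = 140 kPa.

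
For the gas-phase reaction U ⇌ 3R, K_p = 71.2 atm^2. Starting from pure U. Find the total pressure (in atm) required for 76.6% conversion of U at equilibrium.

P = 2.97 atm

Take 1 mol U as basis and let X be its fractional conversion, so ξ = X.
Mole table: n_U = 1 − X; n_R = 3X.
Summing: n_T = 1 + 2X.
K_p = p_R^3 / (p_U) with p_i = (n_i/n_T)·P.
At X = 0.766: the mole-fraction product g(X) = Π y_i^ν_i = 8.089. Since K_p = g(X)·P^{2}, P = (K_p/g)^(1/2) = (71.2/8.089)^(1/2) = 2.97 atm.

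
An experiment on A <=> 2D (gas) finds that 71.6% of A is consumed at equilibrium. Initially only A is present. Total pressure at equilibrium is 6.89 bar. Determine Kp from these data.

Take 1 mol A as basis and let X be its fractional conversion, so ξ = X.
Species balance: n_A = 1 − X; n_D = 2X.
Summing: n_T = 1 + X.
At X = 0.716: n_A = 0.284, n_D = 1.43, n_T = 1.72.
p_i = (n_i/n_T)·P. Kp = p_D^2 / (p_A) = 29 bar.

Kp = 29 bar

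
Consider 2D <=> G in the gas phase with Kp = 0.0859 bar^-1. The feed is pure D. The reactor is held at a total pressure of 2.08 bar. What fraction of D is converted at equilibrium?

X = 0.236

Let X = conversion of D (basis 1 mol D); extent of reaction ξ = 0.5X.
Mole table: n_D = 1 − X; n_G = 0.5X.
Summing: n_T = 1 − 0.5X.
Mole fractions y_i = n_i/n_T; Kp = p_G / (p_D^2) with p_i = y_i·P.
Equating to 0.0859 bar^-1 and solving on 0 < X < 1: X = 0.236.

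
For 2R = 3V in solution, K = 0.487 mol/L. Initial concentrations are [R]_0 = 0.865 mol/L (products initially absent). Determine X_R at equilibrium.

X = 0.394

Let X = conversion of R; extent ξ = 0.865X/2 mol/L.
Concentrations: [R] = 0.865 − 0.865X; [V] = 1.3X.
K = [V]^3 / ([R]^2).
Equating to 0.487 mol/L: the physical root is X = 0.394.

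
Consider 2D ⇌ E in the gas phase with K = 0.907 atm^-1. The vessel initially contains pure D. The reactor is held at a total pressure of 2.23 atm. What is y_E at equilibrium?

y_E = 0.502

Take 1 mol D as basis and let X be its fractional conversion, so ξ = 0.5X.
Species balance: n_D = 1 − X; n_E = 0.5X.
Summing: n_T = 1 − 0.5X.
With p_i = (n_i/n_T)P, K = p_E / (p_D^2).
This yields a degree-2 equation in X; solving on (0,1), X = 0.668.
Then n_E = 0.334, n_T = 0.666, so y_E = 0.502.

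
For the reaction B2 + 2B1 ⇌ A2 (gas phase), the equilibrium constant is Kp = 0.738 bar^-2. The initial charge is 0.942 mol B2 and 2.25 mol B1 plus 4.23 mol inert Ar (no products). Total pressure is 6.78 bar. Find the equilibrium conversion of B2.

X = 0.550

Let X = conversion of B2 (basis 0.942 mol B2); extent of reaction ξ = 0.942X.
Species balance: n_B2 = 0.942 − 0.942X; n_B1 = 2.25 − 1.88X; n_A2 = 0.942X; n_I = 4.23 (inert).
n_T = Σnᵢ = 7.42 − 1.88X.
Mole fractions y_i = n_i/n_T; Kp = p_A2 / (p_B2 p_B1^2) with p_i = y_i·P.
Setting this equal to 0.738 bar^-2 and taking the physical root (0 < X < 1) gives X = 0.550.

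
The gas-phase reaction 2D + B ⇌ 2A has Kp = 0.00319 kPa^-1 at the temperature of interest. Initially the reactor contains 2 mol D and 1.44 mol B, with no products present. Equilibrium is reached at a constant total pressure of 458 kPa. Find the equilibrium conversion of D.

X = 0.413

Take 2 mol D as basis and let X be its fractional conversion, so ξ = X.
Moles: n_D = 2 − 2X; n_B = 1.44 − X; n_A = 2X.
Total moles n_T = 3.44 − X.
Mole fractions y_i = n_i/n_T; Kp = p_A^2 / (p_D^2 p_B) with p_i = y_i·P.
Equating to 0.00319 kPa^-1 and solving on 0 < X < 1: X = 0.413.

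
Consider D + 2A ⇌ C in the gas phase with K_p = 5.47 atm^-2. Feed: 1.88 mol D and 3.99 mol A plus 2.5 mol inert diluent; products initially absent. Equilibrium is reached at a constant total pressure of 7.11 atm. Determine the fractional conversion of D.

Let X = conversion of D (basis 1.88 mol D); extent of reaction ξ = 1.88X.
Species balance: n_D = 1.88 − 1.88X; n_A = 3.99 − 3.76X; n_C = 1.88X; n_I = 2.5 (inert).
n_T = Σnᵢ = 8.37 − 3.76X.
With p_i = (n_i/n_T)P, K_p = p_C / (p_D p_A^2).
Substituting and setting equal to 5.47 atm^-2 gives a polynomial in X; the root in (0,1) is X = 0.859.

X = 0.859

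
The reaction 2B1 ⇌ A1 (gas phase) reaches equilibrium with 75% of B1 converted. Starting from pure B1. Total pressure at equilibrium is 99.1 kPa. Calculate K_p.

Let X = conversion of B1 (basis 1 mol B1); extent of reaction ξ = 0.5X.
Mole table: n_B1 = 1 − X; n_A1 = 0.5X.
n_T = Σnᵢ = 1 − 0.5X.
At X = 0.75: n_B1 = 0.25, n_A1 = 0.375, n_T = 0.625.
p_i = (n_i/n_T)·P. K_p = p_A1 / (p_B1^2) = 0.0378 kPa^-1.

K_p = 0.0378 kPa^-1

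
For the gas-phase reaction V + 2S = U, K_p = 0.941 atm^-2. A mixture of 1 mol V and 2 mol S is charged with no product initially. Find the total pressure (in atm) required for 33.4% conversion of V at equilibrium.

P = 1.28 atm

Let X = conversion of V (basis 1 mol V); extent of reaction ξ = X.
Species balance: n_V = 1 − X; n_S = 2 − 2X; n_U = X.
n_T = Σnᵢ = 3 − 2X.
K_p = p_U / (p_V p_S^2) with p_i = (n_i/n_T)·P.
At X = 0.334: the mole-fraction product g(X) = Π y_i^ν_i = 1.537. Since K_p = g(X)·P^{-2}, P = (g/K_p)^(1/2) = (1.537/0.941)^(1/2) = 1.28 atm.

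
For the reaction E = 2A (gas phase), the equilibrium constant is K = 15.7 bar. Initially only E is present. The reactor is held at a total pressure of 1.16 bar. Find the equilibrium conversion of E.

X = 0.879

Let X = conversion of E (basis 1 mol E); extent of reaction ξ = X.
Moles: n_E = 1 − X; n_A = 2X.
Total moles n_T = 1 + X.
y_i = n_i/n_T, p_i = y_i·P. K = p_A^2 / (p_E).
This yields a degree-2 equation in X; solving on (0,1), X = 0.879.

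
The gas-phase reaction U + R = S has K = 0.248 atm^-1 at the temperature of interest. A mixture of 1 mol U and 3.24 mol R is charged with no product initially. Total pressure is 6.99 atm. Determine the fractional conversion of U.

X = 0.558

Let X = conversion of U (basis 1 mol U); extent of reaction ξ = X.
Species balance: n_U = 1 − X; n_R = 3.24 − X; n_S = X.
Summing: n_T = 4.24 − X.
Mole fractions y_i = n_i/n_T; K = p_S / (p_U p_R) with p_i = y_i·P.
Substituting and setting equal to 0.248 atm^-1 gives a polynomial in X; the root in (0,1) is X = 0.558.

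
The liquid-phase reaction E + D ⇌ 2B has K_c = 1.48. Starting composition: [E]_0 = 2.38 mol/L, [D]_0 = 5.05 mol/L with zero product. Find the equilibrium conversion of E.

X = 0.528

Let X = conversion of E; extent ξ = 2.38·X mol/L.
Concentrations: [E] = 2.38 − 2.38X; [D] = 5.05 − 2.38X; [B] = 4.76X.
K_c = [B]^2 / ([E] [D]).
This equals 1.48 at X = 0.528 (the root in 0 < X < 1).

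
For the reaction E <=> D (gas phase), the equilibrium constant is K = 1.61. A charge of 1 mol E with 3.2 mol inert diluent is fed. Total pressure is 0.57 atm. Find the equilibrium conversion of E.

X = 0.617

Take 1 mol E as basis and let X be its fractional conversion, so ξ = X.
Moles: n_E = 1 − X; n_D = X; n_I = 3.2 (inert).
n_T stays at 4.2 (no change in mole number).
y_i = n_i/n_T, p_i = y_i·P. K = p_D / (p_E).
This yields a degree-1 equation in X; solving on (0,1), X = 0.617.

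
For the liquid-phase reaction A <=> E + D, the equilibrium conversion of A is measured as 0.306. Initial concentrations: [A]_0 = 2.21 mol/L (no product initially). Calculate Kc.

Kc = 0.298 mol/L

Let X = conversion of A.
Concentrations: [A] = 2.21 − 2.21X; [E] = 2.21X; [D] = 2.21X.
At X = 0.306: [A] = 1.53, [E] = 0.676, [D] = 0.676.
Kc = [E] [D] / ([A]) = 0.298 mol/L.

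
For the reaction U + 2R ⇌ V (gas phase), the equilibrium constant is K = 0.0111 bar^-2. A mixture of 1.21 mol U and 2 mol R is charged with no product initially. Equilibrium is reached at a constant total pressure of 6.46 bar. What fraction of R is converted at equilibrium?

X = 0.163

Let X = conversion of R (basis 2 mol R); extent of reaction ξ = X.
Mole table: n_U = 1.21 − X; n_R = 2 − 2X; n_V = X.
n_T = Σnᵢ = 3.21 − 2X.
y_i = n_i/n_T, p_i = y_i·P. K = p_V / (p_U p_R^2).
Setting this equal to 0.0111 bar^-2 and taking the physical root (0 < X < 1) gives X = 0.163.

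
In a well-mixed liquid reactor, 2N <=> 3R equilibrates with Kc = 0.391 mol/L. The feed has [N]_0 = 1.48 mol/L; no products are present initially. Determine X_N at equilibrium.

Let X = conversion of N; extent ξ = 1.48X/2 mol/L.
Concentrations: [N] = 1.48 − 1.48X; [R] = 2.22X.
Kc = [R]^3 / ([N]^2).
This equals 0.391 at X = 0.328 (the root in 0 < X < 1).

X = 0.328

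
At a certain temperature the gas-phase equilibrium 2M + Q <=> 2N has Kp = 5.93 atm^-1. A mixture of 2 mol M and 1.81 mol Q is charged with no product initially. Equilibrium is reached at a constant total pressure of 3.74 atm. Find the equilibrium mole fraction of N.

Let X = conversion of M (basis 2 mol M); extent of reaction ξ = X.
Species balance: n_M = 2 − 2X; n_Q = 1.81 − X; n_N = 2X.
Total moles n_T = 3.81 − X.
With p_i = (n_i/n_T)P, Kp = p_N^2 / (p_M^2 p_Q).
Setting this equal to 5.93 atm^-1 and taking the physical root (0 < X < 1) gives X = 0.736.
Then n_N = 1.47, n_T = 3.07, so y_N = 0.479.

y_N = 0.479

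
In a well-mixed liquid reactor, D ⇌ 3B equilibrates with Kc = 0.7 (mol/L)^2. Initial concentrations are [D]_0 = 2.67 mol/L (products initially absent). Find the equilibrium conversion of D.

X = 0.146

Let X = conversion of D; extent ξ = 2.67·X mol/L.
Concentrations: [D] = 2.67 − 2.67X; [B] = 8.01X.
Kc = [B]^3 / ([D]).
This equals 0.7 at X = 0.146 (the root in 0 < X < 1).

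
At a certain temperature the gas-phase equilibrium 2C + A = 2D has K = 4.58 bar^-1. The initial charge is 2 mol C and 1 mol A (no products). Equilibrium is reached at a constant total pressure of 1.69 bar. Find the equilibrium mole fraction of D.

y_D = 0.444

Basis: 2 mol C initially; let X = conversion of C. Extent ξ = X.
Moles: n_C = 2 − 2X; n_A = 1 − X; n_D = 2X.
Total moles n_T = 3 − X.
Mole fractions y_i = n_i/n_T; K = p_D^2 / (p_C^2 p_A) with p_i = y_i·P.
Substituting and setting equal to 4.58 bar^-1 gives a polynomial in X; the root in (0,1) is X = 0.545.
Then n_D = 1.09, n_T = 2.46, so y_D = 0.444.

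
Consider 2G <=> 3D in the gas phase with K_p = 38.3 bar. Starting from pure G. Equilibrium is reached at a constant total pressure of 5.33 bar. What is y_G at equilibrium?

y_G = 0.245

Take 1 mol G as basis and let X be its fractional conversion, so ξ = 0.5X.
Species balance: n_G = 1 − X; n_D = 1.5X.
n_T = Σnᵢ = 1 + 0.5X.
y_i = n_i/n_T, p_i = y_i·P. K_p = p_D^3 / (p_G^2).
Setting this equal to 38.3 bar and taking the physical root (0 < X < 1) gives X = 0.673.
Then n_G = 0.327, n_T = 1.34, so y_G = 0.245.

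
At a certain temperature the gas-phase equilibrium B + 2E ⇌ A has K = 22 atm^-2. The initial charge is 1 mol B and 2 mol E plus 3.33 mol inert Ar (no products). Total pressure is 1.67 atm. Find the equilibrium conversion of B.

Basis: 1 mol B initially; let X = conversion of B. Extent ξ = X.
At extent ξ: n_B = 1 − X; n_E = 2 − 2X; n_A = X; n_I = 3.33 (inert).
Summing: n_T = 6.33 − 2X.
Mole fractions y_i = n_i/n_T; K = p_A / (p_B p_E^2) with p_i = y_i·P.
This yields a degree-3 equation in X; solving on (0,1), X = 0.599.

X = 0.599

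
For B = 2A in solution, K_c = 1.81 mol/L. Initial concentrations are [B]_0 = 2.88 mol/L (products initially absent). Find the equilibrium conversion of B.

X = 0.326

Let X = conversion of B; extent ξ = 2.88·X mol/L.
Concentrations: [B] = 2.88 − 2.88X; [A] = 5.76X.
K_c = [A]^2 / ([B]).
Equating to 1.81 mol/L: the physical root is X = 0.326.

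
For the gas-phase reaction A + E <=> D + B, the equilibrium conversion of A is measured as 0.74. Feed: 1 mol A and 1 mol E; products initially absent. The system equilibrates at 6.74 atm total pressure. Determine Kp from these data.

Kp = 8.1

Take 1 mol A as basis and let X be its fractional conversion, so ξ = X.
At extent ξ: n_A = 1 − X; n_E = 1 − X; n_D = X; n_B = X.
Since Δν = 0, n_T = 2 throughout.
At X = 0.74: n_A = 0.26, n_E = 0.26, n_D = 0.74, n_B = 0.74, n_T = 2.
p_i = (n_i/n_T)·P. Kp = p_D p_B / (p_A p_E) = 8.1.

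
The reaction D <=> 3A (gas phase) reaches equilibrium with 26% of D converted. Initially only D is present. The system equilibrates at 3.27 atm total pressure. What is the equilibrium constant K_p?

K_p = 2.97 atm^2

Basis: 1 mol D initially; let X = conversion of D. Extent ξ = X.
Moles: n_D = 1 − X; n_A = 3X.
n_T = Σnᵢ = 1 + 2X.
At X = 0.26: n_D = 0.74, n_A = 0.78, n_T = 1.52.
p_i = (n_i/n_T)·P. K_p = p_A^3 / (p_D) = 2.97 atm^2.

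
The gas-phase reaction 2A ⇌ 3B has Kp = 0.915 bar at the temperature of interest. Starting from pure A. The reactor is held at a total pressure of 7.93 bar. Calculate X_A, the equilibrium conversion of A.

X = 0.274

Take 1 mol A as basis and let X be its fractional conversion, so ξ = 0.5X.
Moles: n_A = 1 − X; n_B = 1.5X.
Total moles n_T = 1 + 0.5X.
With p_i = (n_i/n_T)P, Kp = p_B^3 / (p_A^2).
Equating to 0.915 bar and solving on 0 < X < 1: X = 0.274.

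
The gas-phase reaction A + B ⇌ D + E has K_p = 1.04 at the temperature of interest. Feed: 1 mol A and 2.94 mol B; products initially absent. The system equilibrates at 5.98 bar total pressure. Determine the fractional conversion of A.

Take 1 mol A as basis and let X be its fractional conversion, so ξ = X.
At extent ξ: n_A = 1 − X; n_B = 2.94 − X; n_D = X; n_E = X.
Total moles n_T = 3.94 (Δν = 0, constant).
With p_i = (n_i/n_T)P, K_p = p_D p_E / (p_A p_B).
Setting this equal to 1.04 and taking the physical root (0 < X < 1) gives X = 0.752.

X = 0.752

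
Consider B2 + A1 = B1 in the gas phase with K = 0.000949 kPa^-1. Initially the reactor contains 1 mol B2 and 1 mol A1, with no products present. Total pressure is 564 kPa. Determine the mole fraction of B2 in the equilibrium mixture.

Basis: 1 mol B2 initially; let X = conversion of B2. Extent ξ = X.
Mole table: n_B2 = 1 − X; n_A1 = 1 − X; n_B1 = X.
n_T = Σnᵢ = 2 − X.
y_i = n_i/n_T, p_i = y_i·P. K = p_B1 / (p_B2 p_A1).
Equating to 0.000949 kPa^-1 and solving on 0 < X < 1: X = 0.193.
Then n_B2 = 0.807, n_T = 1.81, so y_B2 = 0.447.

y_B2 = 0.447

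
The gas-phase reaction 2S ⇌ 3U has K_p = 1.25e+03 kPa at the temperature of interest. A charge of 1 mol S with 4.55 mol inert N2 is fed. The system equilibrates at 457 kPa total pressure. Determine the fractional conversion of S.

Let X = conversion of S (basis 1 mol S); extent of reaction ξ = 0.5X.
Species balance: n_S = 1 − X; n_U = 1.5X; n_I = 4.55 (inert).
Summing: n_T = 5.55 + 0.5X.
With p_i = (n_i/n_T)P, K_p = p_U^3 / (p_S^2).
Substituting and setting equal to 1.25e+03 kPa gives a polynomial in X; the root in (0,1) is X = 0.721.

X = 0.721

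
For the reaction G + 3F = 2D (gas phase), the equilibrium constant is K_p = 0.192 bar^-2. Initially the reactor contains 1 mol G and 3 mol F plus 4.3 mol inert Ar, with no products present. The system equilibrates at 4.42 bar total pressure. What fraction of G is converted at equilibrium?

Basis: 1 mol G initially; let X = conversion of G. Extent ξ = X.
Mole table: n_G = 1 − X; n_F = 3 − 3X; n_D = 2X; n_I = 4.3 (inert).
Total moles n_T = 8.3 − 2X.
With p_i = (n_i/n_T)P, K_p = p_D^2 / (p_G p_F^3).
This yields a degree-4 equation in X; solving on (0,1), X = 0.311.

X = 0.311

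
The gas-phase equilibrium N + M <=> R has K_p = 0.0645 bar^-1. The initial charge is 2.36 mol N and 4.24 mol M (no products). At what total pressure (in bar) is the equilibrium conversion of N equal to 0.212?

Let X = conversion of N (basis 2.36 mol N); extent of reaction ξ = 2.36X.
Species balance: n_N = 2.36 − 2.36X; n_M = 4.24 − 2.36X; n_R = 2.36X.
Summing: n_T = 6.6 − 2.36X.
K_p = p_R / (p_N p_M) with p_i = (n_i/n_T)·P.
At X = 0.212: the mole-fraction product g(X) = Π y_i^ν_i = 0.4388. Since K_p = g(X)·P^{-1}, P = (g/K_p)^(1/1) = (0.4388/0.0645)^(1/1) = 6.8 bar.

P = 6.8 bar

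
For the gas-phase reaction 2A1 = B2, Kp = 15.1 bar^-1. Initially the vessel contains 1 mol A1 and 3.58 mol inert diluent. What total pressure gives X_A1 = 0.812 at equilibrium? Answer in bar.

Basis: 1 mol A1 initially; let X = conversion of A1. Extent ξ = 0.5X.
Species balance: n_A1 = 1 − X; n_B2 = 0.5X; n_I = 3.58 (inert).
Total moles n_T = 4.58 − 0.5X.
Kp = p_B2 / (p_A1^2) with p_i = (n_i/n_T)·P.
At X = 0.812: the mole-fraction product g(X) = Π y_i^ν_i = 47.95. Since Kp = g(X)·P^{-1}, P = (g/Kp)^(1/1) = (47.95/15.1)^(1/1) = 3.18 bar.

P = 3.18 bar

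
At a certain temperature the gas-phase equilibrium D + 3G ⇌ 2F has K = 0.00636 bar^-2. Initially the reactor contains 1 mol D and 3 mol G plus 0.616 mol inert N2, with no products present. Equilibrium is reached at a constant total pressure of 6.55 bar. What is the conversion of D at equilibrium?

Basis: 1 mol D initially; let X = conversion of D. Extent ξ = X.
Moles: n_D = 1 − X; n_G = 3 − 3X; n_F = 2X; n_I = 0.616 (inert).
Summing: n_T = 4.62 − 2X.
y_i = n_i/n_T, p_i = y_i·P. K = p_F^2 / (p_D p_G^3).
This yields a degree-4 equation in X; solving on (0,1), X = 0.204.

X = 0.204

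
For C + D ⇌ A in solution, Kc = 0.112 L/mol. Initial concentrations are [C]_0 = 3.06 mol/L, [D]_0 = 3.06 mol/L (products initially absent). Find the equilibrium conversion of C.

X = 0.213

Let X = conversion of C; extent ξ = 3.06·X mol/L.
Concentrations: [C] = 3.06 − 3.06X; [D] = 3.06 − 3.06X; [A] = 3.06X.
Kc = [A] / ([C] [D]).
This equals 0.112 at X = 0.213 (the root in 0 < X < 1).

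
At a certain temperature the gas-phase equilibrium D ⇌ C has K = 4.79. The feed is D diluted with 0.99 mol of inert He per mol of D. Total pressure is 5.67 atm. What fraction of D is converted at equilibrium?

Take 1 mol D as basis and let X be its fractional conversion, so ξ = X.
Moles: n_D = 1 − X; n_C = X; n_I = 0.99 (inert).
n_T stays at 1.99 (no change in mole number).
y_i = n_i/n_T, p_i = y_i·P. K = p_C / (p_D).
Substituting and setting equal to 4.79 gives a polynomial in X; the root in (0,1) is X = 0.827.

X = 0.827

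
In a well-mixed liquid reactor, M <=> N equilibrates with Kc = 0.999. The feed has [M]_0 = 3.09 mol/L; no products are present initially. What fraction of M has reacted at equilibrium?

X = 0.500

Let X = conversion of M; extent ξ = 3.09·X mol/L.
Concentrations: [M] = 3.09 − 3.09X; [N] = 3.09X.
Kc = [N] / ([M]).
This equals 0.999 at X = 0.500 (the root in 0 < X < 1).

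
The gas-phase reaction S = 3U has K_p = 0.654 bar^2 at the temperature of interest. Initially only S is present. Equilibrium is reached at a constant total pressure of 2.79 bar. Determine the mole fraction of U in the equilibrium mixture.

Take 1 mol S as basis and let X be its fractional conversion, so ξ = X.
At extent ξ: n_S = 1 − X; n_U = 3X.
Summing: n_T = 1 + 2X.
Mole fractions y_i = n_i/n_T; K_p = p_U^3 / (p_S) with p_i = y_i·P.
Setting this equal to 0.654 bar^2 and taking the physical root (0 < X < 1) gives X = 0.166.
Then n_U = 0.499, n_T = 1.33, so y_U = 0.375.

y_U = 0.375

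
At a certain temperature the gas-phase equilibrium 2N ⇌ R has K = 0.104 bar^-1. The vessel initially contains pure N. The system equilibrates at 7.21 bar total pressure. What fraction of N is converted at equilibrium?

Take 1 mol N as basis and let X be its fractional conversion, so ξ = 0.5X.
Moles: n_N = 1 − X; n_R = 0.5X.
Total moles n_T = 1 − 0.5X.
With p_i = (n_i/n_T)P, K = p_R / (p_N^2).
Equating to 0.104 bar^-1 and solving on 0 < X < 1: X = 0.500.

X = 0.500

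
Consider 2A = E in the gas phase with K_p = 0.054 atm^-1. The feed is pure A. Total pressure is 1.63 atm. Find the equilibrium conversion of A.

X = 0.140

Let X = conversion of A (basis 1 mol A); extent of reaction ξ = 0.5X.
At extent ξ: n_A = 1 − X; n_E = 0.5X.
Total moles n_T = 1 − 0.5X.
Mole fractions y_i = n_i/n_T; K_p = p_E / (p_A^2) with p_i = y_i·P.
Equating to 0.054 atm^-1 and solving on 0 < X < 1: X = 0.140.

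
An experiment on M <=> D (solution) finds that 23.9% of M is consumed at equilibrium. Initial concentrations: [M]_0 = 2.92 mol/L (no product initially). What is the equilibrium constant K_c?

Let X = conversion of M.
Concentrations: [M] = 2.92 − 2.92X; [D] = 2.92X.
At X = 0.239: [M] = 2.22, [D] = 0.698.
K_c = [D] / ([M]) = 0.314.

K_c = 0.314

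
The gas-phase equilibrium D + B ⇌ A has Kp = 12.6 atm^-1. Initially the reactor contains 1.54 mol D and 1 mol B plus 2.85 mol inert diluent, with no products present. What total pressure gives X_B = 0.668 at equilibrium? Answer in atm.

P = 0.865 atm

Take 1 mol B as basis and let X be its fractional conversion, so ξ = X.
Species balance: n_D = 1.54 − X; n_B = 1 − X; n_A = X; n_I = 2.85 (inert).
Total moles n_T = 5.39 − X.
Kp = p_A / (p_D p_B) with p_i = (n_i/n_T)·P.
At X = 0.668: the mole-fraction product g(X) = Π y_i^ν_i = 10.9. Since Kp = g(X)·P^{-1}, P = (g/Kp)^(1/1) = (10.9/12.6)^(1/1) = 0.865 atm.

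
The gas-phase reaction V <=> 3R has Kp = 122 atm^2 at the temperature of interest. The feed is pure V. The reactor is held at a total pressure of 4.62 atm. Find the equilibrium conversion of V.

X = 0.711

Take 1 mol V as basis and let X be its fractional conversion, so ξ = X.
At extent ξ: n_V = 1 − X; n_R = 3X.
Total moles n_T = 1 + 2X.
y_i = n_i/n_T, p_i = y_i·P. Kp = p_R^3 / (p_V).
This yields a degree-3 equation in X; solving on (0,1), X = 0.711.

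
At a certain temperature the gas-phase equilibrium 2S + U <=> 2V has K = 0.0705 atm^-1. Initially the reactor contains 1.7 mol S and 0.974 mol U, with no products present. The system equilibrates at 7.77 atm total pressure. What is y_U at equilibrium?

Basis: 1.7 mol S initially; let X = conversion of S. Extent ξ = 0.85X.
At extent ξ: n_S = 1.7 − 1.7X; n_U = 0.974 − 0.85X; n_V = 1.7X.
Summing: n_T = 2.67 − 0.85X.
Mole fractions y_i = n_i/n_T; K = p_V^2 / (p_S^2 p_U) with p_i = y_i·P.
Substituting and setting equal to 0.0705 atm^-1 gives a polynomial in X; the root in (0,1) is X = 0.288.
Then n_U = 0.729, n_T = 2.43, so y_U = 0.300.

y_U = 0.300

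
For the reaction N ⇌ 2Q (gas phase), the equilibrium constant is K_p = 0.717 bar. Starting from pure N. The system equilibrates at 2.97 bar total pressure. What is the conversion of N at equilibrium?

Take 1 mol N as basis and let X be its fractional conversion, so ξ = X.
Mole table: n_N = 1 − X; n_Q = 2X.
n_T = Σnᵢ = 1 + X.
With p_i = (n_i/n_T)P, K_p = p_Q^2 / (p_N).
Setting this equal to 0.717 bar and taking the physical root (0 < X < 1) gives X = 0.239.

X = 0.239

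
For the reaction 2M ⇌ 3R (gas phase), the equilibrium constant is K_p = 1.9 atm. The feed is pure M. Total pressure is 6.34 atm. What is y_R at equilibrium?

y_R = 0.449

Let X = conversion of M (basis 1 mol M); extent of reaction ξ = 0.5X.
Moles: n_M = 1 − X; n_R = 1.5X.
n_T = Σnᵢ = 1 + 0.5X.
y_i = n_i/n_T, p_i = y_i·P. K_p = p_R^3 / (p_M^2).
Equating to 1.9 atm and solving on 0 < X < 1: X = 0.352.
Then n_R = 0.529, n_T = 1.18, so y_R = 0.449.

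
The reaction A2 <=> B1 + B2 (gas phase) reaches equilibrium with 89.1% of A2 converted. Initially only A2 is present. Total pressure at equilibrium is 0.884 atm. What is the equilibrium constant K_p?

Take 1 mol A2 as basis and let X be its fractional conversion, so ξ = X.
Mole table: n_A2 = 1 − X; n_B1 = X; n_B2 = X.
n_T = Σnᵢ = 1 + X.
At X = 0.891: n_A2 = 0.109, n_B1 = 0.891, n_B2 = 0.891, n_T = 1.89.
p_i = (n_i/n_T)·P. K_p = p_B1 p_B2 / (p_A2) = 3.4 atm.

K_p = 3.4 atm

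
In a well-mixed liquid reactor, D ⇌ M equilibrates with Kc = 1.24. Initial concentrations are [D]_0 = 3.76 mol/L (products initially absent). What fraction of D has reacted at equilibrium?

X = 0.554

Let X = conversion of D; extent ξ = 3.76·X mol/L.
Concentrations: [D] = 3.76 − 3.76X; [M] = 3.76X.
Kc = [M] / ([D]).
Setting equal to 1.24 and solving for X on (0,1) gives X = 0.554.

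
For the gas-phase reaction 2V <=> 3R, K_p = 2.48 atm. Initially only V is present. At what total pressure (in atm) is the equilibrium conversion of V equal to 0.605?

Take 1 mol V as basis and let X be its fractional conversion, so ξ = 0.5X.
Moles: n_V = 1 − X; n_R = 1.5X.
n_T = Σnᵢ = 1 + 0.5X.
K_p = p_R^3 / (p_V^2) with p_i = (n_i/n_T)·P.
At X = 0.605: the mole-fraction product g(X) = Π y_i^ν_i = 3.678. Since K_p = g(X)·P^{1}, P = (K_p/g)^(1/1) = (2.48/3.678)^(1/1) = 0.674 atm.

P = 0.674 atm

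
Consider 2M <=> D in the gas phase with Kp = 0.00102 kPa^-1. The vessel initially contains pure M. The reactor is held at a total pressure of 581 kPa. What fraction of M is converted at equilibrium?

Let X = conversion of M (basis 1 mol M); extent of reaction ξ = 0.5X.
Species balance: n_M = 1 − X; n_D = 0.5X.
Summing: n_T = 1 − 0.5X.
y_i = n_i/n_T, p_i = y_i·P. Kp = p_D / (p_M^2).
This yields a degree-2 equation in X; solving on (0,1), X = 0.455.

X = 0.455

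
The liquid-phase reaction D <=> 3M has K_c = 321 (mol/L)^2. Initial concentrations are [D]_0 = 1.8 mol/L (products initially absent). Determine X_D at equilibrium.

Let X = conversion of D; extent ξ = 1.8·X mol/L.
Concentrations: [D] = 1.8 − 1.8X; [M] = 5.4X.
K_c = [M]^3 / ([D]).
Setting equal to 321 and solving for X on (0,1) gives X = 0.839.

X = 0.839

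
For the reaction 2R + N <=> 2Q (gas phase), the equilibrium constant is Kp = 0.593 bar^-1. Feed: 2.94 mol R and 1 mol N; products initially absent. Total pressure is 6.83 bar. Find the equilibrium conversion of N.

X = 0.603

Let X = conversion of N (basis 1 mol N); extent of reaction ξ = X.
Species balance: n_R = 2.94 − 2X; n_N = 1 − X; n_Q = 2X.
Total moles n_T = 3.94 − X.
Mole fractions y_i = n_i/n_T; Kp = p_Q^2 / (p_R^2 p_N) with p_i = y_i·P.
Equating to 0.593 bar^-1 and solving on 0 < X < 1: X = 0.603.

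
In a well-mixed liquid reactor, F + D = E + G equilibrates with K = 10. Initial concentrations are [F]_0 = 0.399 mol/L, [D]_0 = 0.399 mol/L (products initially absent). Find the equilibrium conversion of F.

X = 0.760

Let X = conversion of F; extent ξ = 0.399·X mol/L.
Concentrations: [F] = 0.399 − 0.399X; [D] = 0.399 − 0.399X; [E] = 0.399X; [G] = 0.399X.
K = [E] [G] / ([F] [D]).
This equals 10 at X = 0.760 (the root in 0 < X < 1).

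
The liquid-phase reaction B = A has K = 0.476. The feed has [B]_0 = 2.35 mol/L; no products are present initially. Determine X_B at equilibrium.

Let X = conversion of B; extent ξ = 2.35·X mol/L.
Concentrations: [B] = 2.35 − 2.35X; [A] = 2.35X.
K = [A] / ([B]).
This equals 0.476 at X = 0.322 (the root in 0 < X < 1).

X = 0.322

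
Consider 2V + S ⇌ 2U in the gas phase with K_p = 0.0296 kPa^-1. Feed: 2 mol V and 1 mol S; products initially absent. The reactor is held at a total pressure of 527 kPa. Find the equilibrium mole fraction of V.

y_V = 0.324

Let X = conversion of V (basis 2 mol V); extent of reaction ξ = X.
Species balance: n_V = 2 − 2X; n_S = 1 − X; n_U = 2X.
n_T = Σnᵢ = 3 − X.
With p_i = (n_i/n_T)P, K_p = p_U^2 / (p_V^2 p_S).
Substituting and setting equal to 0.0296 kPa^-1 gives a polynomial in X; the root in (0,1) is X = 0.614.
Then n_V = 0.772, n_T = 2.39, so y_V = 0.324.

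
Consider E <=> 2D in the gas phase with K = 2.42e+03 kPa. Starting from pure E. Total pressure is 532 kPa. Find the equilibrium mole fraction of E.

y_E = 0.156

Basis: 1 mol E initially; let X = conversion of E. Extent ξ = X.
Species balance: n_E = 1 − X; n_D = 2X.
n_T = Σnᵢ = 1 + X.
With p_i = (n_i/n_T)P, K = p_D^2 / (p_E).
Setting this equal to 2.42e+03 kPa and taking the physical root (0 < X < 1) gives X = 0.729.
Then n_E = 0.271, n_T = 1.73, so y_E = 0.156.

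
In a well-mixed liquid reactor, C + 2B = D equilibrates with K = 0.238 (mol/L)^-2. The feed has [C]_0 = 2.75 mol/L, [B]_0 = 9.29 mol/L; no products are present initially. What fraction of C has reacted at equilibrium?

X = 0.839

Let X = conversion of C; extent ξ = 2.75·X mol/L.
Concentrations: [C] = 2.75 − 2.75X; [B] = 9.29 − 5.5X; [D] = 2.75X.
K = [D] / ([C] [B]^2).
Setting equal to 0.238 and solving for X on (0,1) gives X = 0.839.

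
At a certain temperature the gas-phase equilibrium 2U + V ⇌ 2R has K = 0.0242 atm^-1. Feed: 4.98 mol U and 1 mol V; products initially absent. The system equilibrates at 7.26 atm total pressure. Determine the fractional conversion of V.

X = 0.316

Take 1 mol V as basis and let X be its fractional conversion, so ξ = X.
Species balance: n_U = 4.98 − 2X; n_V = 1 − X; n_R = 2X.
Total moles n_T = 5.98 − X.
Mole fractions y_i = n_i/n_T; K = p_R^2 / (p_U^2 p_V) with p_i = y_i·P.
Equating to 0.0242 atm^-1 and solving on 0 < X < 1: X = 0.316.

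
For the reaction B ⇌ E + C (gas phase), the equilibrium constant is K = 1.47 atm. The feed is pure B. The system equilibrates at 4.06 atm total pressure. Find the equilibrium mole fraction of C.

Let X = conversion of B (basis 1 mol B); extent of reaction ξ = X.
Species balance: n_B = 1 − X; n_E = X; n_C = X.
Total moles n_T = 1 + X.
y_i = n_i/n_T, p_i = y_i·P. K = p_E p_C / (p_B).
Substituting and setting equal to 1.47 atm gives a polynomial in X; the root in (0,1) is X = 0.516.
Then n_C = 0.516, n_T = 1.52, so y_C = 0.340.

y_C = 0.340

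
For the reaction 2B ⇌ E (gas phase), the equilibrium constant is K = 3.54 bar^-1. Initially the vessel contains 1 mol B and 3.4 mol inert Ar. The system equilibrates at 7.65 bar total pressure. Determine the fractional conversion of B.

X = 0.762

Basis: 1 mol B initially; let X = conversion of B. Extent ξ = 0.5X.
Moles: n_B = 1 − X; n_E = 0.5X; n_I = 3.4 (inert).
Total moles n_T = 4.4 − 0.5X.
Mole fractions y_i = n_i/n_T; K = p_E / (p_B^2) with p_i = y_i·P.
Setting this equal to 3.54 bar^-1 and taking the physical root (0 < X < 1) gives X = 0.762.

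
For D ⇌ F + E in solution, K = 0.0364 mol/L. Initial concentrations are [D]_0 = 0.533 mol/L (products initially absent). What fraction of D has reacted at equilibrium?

Let X = conversion of D; extent ξ = 0.533·X mol/L.
Concentrations: [D] = 0.533 − 0.533X; [F] = 0.533X; [E] = 0.533X.
K = [F] [E] / ([D]).
Solving K = 0.0364 for X ∈ (0,1): X = 0.229.

X = 0.229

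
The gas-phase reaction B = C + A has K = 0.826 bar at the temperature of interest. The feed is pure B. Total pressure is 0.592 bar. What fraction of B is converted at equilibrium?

X = 0.763

Let X = conversion of B (basis 1 mol B); extent of reaction ξ = X.
Moles: n_B = 1 − X; n_C = X; n_A = X.
Total moles n_T = 1 + X.
y_i = n_i/n_T, p_i = y_i·P. K = p_C p_A / (p_B).
Equating to 0.826 bar and solving on 0 < X < 1: X = 0.763.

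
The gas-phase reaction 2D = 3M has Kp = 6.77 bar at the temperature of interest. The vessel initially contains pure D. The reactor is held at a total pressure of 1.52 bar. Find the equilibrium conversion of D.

X = 0.625

Basis: 1 mol D initially; let X = conversion of D. Extent ξ = 0.5X.
Species balance: n_D = 1 − X; n_M = 1.5X.
Summing: n_T = 1 + 0.5X.
y_i = n_i/n_T, p_i = y_i·P. Kp = p_M^3 / (p_D^2).
Substituting and setting equal to 6.77 bar gives a polynomial in X; the root in (0,1) is X = 0.625.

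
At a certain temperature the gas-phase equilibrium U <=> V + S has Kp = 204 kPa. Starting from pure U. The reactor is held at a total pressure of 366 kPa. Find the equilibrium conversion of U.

X = 0.598

Take 1 mol U as basis and let X be its fractional conversion, so ξ = X.
At extent ξ: n_U = 1 − X; n_V = X; n_S = X.
Summing: n_T = 1 + X.
y_i = n_i/n_T, p_i = y_i·P. Kp = p_V p_S / (p_U).
Setting this equal to 204 kPa and taking the physical root (0 < X < 1) gives X = 0.598.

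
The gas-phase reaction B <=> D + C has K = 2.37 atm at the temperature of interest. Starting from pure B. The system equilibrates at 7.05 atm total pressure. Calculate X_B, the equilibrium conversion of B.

Let X = conversion of B (basis 1 mol B); extent of reaction ξ = X.
At extent ξ: n_B = 1 − X; n_D = X; n_C = X.
Summing: n_T = 1 + X.
With p_i = (n_i/n_T)P, K = p_D p_C / (p_B).
This yields a degree-2 equation in X; solving on (0,1), X = 0.502.

X = 0.502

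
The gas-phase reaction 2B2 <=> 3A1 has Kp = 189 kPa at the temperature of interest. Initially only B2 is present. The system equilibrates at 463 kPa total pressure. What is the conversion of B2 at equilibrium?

X = 0.381

Take 1 mol B2 as basis and let X be its fractional conversion, so ξ = 0.5X.
Species balance: n_B2 = 1 − X; n_A1 = 1.5X.
n_T = Σnᵢ = 1 + 0.5X.
Mole fractions y_i = n_i/n_T; Kp = p_A1^3 / (p_B2^2) with p_i = y_i·P.
Equating to 189 kPa and solving on 0 < X < 1: X = 0.381.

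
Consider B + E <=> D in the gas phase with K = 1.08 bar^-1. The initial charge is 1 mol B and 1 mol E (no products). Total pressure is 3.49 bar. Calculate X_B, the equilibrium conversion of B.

Basis: 1 mol B initially; let X = conversion of B. Extent ξ = X.
Moles: n_B = 1 − X; n_E = 1 − X; n_D = X.
Total moles n_T = 2 − X.
With p_i = (n_i/n_T)P, K = p_D / (p_B p_E).
Substituting and setting equal to 1.08 bar^-1 gives a polynomial in X; the root in (0,1) is X = 0.542.

X = 0.542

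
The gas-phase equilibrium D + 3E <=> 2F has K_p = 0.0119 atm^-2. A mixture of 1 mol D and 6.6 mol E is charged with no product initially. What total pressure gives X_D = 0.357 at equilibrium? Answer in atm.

P = 4.32 atm

Let X = conversion of D (basis 1 mol D); extent of reaction ξ = X.
Species balance: n_D = 1 − X; n_E = 6.6 − 3X; n_F = 2X.
n_T = Σnᵢ = 7.6 − 2X.
K_p = p_F^2 / (p_D p_E^3) with p_i = (n_i/n_T)·P.
At X = 0.357: the mole-fraction product g(X) = Π y_i^ν_i = 0.2224. Since K_p = g(X)·P^{-2}, P = (g/K_p)^(1/2) = (0.2224/0.0119)^(1/2) = 4.32 atm.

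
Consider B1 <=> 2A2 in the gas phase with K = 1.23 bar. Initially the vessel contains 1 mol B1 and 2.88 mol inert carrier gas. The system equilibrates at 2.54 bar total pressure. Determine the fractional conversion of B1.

X = 0.510

Take 1 mol B1 as basis and let X be its fractional conversion, so ξ = X.
Species balance: n_B1 = 1 − X; n_A2 = 2X; n_I = 2.88 (inert).
Total moles n_T = 3.88 + X.
Mole fractions y_i = n_i/n_T; K = p_A2^2 / (p_B1) with p_i = y_i·P.
Setting this equal to 1.23 bar and taking the physical root (0 < X < 1) gives X = 0.510.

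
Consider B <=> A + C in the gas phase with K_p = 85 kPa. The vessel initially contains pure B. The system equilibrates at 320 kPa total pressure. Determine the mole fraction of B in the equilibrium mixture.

y_B = 0.372

Let X = conversion of B (basis 1 mol B); extent of reaction ξ = X.
At extent ξ: n_B = 1 − X; n_A = X; n_C = X.
Total moles n_T = 1 + X.
y_i = n_i/n_T, p_i = y_i·P. K_p = p_A p_C / (p_B).
Setting this equal to 85 kPa and taking the physical root (0 < X < 1) gives X = 0.458.
Then n_B = 0.542, n_T = 1.46, so y_B = 0.372.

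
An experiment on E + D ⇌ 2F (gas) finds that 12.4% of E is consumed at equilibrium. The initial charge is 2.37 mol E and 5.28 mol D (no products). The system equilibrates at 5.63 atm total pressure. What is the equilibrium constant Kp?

Basis: 2.37 mol E initially; let X = conversion of E. Extent ξ = 2.37X.
Moles: n_E = 2.37 − 2.37X; n_D = 5.28 − 2.37X; n_F = 4.74X.
Since Δν = 0, n_T = 7.65 throughout.
At X = 0.124: n_E = 2.08, n_D = 4.99, n_F = 0.588, n_T = 7.65.
p_i = (n_i/n_T)·P. Kp = p_F^2 / (p_E p_D) = 0.0334.

Kp = 0.0334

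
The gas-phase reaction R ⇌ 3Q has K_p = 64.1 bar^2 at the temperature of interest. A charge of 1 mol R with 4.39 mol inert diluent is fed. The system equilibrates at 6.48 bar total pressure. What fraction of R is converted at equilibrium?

X = 0.809

Basis: 1 mol R initially; let X = conversion of R. Extent ξ = X.
At extent ξ: n_R = 1 − X; n_Q = 3X; n_I = 4.39 (inert).
n_T = Σnᵢ = 5.39 + 2X.
Mole fractions y_i = n_i/n_T; K_p = p_Q^3 / (p_R) with p_i = y_i·P.
Equating to 64.1 bar^2 and solving on 0 < X < 1: X = 0.809.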